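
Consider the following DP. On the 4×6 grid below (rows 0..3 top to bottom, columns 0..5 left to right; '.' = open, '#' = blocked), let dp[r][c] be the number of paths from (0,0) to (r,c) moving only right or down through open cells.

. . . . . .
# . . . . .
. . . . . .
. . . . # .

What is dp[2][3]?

6

r\c   0   1   2   3   4   5
  0   1   1   1   1   1   1
  1   0   1   2   3   4   5
  2   0   1   3   6  10  15
  3   0   1   4  10   0  15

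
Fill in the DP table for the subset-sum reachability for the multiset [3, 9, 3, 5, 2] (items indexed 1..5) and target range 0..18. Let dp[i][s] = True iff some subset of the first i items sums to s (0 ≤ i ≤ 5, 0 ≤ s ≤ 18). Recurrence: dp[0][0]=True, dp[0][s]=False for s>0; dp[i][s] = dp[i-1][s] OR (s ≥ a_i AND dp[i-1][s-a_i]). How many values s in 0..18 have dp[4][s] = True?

11

i\s   0   1   2   3   4   5   6   7   8   9  10  11  12  13  14  15  16  17  18
  0   T   F   F   F   F   F   F   F   F   F   F   F   F   F   F   F   F   F   F
  1   T   F   F   T   F   F   F   F   F   F   F   F   F   F   F   F   F   F   F
  2   T   F   F   T   F   F   F   F   F   T   F   F   T   F   F   F   F   F   F
  3   T   F   F   T   F   F   T   F   F   T   F   F   T   F   F   T   F   F   F
  4   T   F   F   T   F   T   T   F   T   T   F   T   T   F   T   T   F   T   F
  5   T   F   T   T   F   T   T   T   T   T   T   T   T   T   T   T   T   T   F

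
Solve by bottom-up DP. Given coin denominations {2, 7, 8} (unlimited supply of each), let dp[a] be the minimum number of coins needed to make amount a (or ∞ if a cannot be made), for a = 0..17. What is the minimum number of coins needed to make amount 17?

 a  0  1  2  3  4  5  6  7  8  9 10 11 12 13 14 15 16 17
dp  0  -  1  -  2  -  3  1  1  2  2  3  3  4  2  2  2  3
(- denotes ∞ / unreachable)

3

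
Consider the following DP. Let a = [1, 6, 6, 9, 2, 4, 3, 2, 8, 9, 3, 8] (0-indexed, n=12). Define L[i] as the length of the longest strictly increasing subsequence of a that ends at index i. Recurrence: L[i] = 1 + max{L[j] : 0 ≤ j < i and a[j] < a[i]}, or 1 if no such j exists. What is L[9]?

5

   i    0    1    2    3    4    5    6    7    8    9   10   11
a[i]    1    6    6    9    2    4    3    2    8    9    3    8
L[i]    1    2    2    3    2    3    3    2    4    5    3    4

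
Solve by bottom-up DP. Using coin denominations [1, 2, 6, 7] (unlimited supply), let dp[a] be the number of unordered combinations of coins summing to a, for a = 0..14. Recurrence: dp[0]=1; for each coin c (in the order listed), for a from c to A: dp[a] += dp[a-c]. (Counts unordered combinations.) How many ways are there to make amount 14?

21

after  coin     0     1     2     3     4     5     6     7     8     9    10    11    12    13    14
          1     1     1     1     1     1     1     1     1     1     1     1     1     1     1     1
          2     1     1     2     2     3     3     4     4     5     5     6     6     7     7     8
          6     1     1     2     2     3     3     5     5     7     7     9     9    12    12    15
          7     1     1     2     2     3     3     5     6     8     9    11    12    15    17    21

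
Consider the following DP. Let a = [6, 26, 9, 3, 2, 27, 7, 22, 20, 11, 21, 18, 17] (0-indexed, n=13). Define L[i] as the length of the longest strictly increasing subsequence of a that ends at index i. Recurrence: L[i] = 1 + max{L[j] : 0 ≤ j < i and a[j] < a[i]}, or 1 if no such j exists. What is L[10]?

   i    0    1    2    3    4    5    6    7    8    9   10   11   12
a[i]    6   26    9    3    2   27    7   22   20   11   21   18   17
L[i]    1    2    2    1    1    3    2    3    3    3    4    4    4

4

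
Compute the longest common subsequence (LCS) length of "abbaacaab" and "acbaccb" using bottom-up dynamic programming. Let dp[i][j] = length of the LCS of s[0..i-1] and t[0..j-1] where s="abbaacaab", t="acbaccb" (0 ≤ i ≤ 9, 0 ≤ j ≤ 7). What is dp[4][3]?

2

   ''  a  c  b  a  c  c  b
''  0  0  0  0  0  0  0  0
 a  0  1  1  1  1  1  1  1
 b  0  1  1  2  2  2  2  2
 b  0  1  1  2  2  2  2  3
 a  0  1  1  2  3  3  3  3
 a  0  1  1  2  3  3  3  3
 c  0  1  2  2  3  4  4  4
 a  0  1  2  2  3  4  4  4
 a  0  1  2  2  3  4  4  4
 b  0  1  2  3  3  4  4  5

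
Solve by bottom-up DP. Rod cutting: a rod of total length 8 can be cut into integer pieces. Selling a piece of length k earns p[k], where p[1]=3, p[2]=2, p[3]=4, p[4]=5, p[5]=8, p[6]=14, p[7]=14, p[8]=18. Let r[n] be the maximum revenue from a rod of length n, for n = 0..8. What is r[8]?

   n    0    1    2    3    4    5    6    7    8
r[n]    0    3    6    9   12   15   18   21   24

24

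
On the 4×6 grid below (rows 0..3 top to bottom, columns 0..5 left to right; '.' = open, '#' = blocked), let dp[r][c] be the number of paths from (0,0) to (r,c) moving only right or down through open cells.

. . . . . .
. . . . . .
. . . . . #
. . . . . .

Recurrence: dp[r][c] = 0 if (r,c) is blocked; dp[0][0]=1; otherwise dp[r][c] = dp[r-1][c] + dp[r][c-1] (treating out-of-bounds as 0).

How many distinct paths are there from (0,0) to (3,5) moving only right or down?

35

r\c   0   1   2   3   4   5
  0   1   1   1   1   1   1
  1   1   2   3   4   5   6
  2   1   3   6  10  15   0
  3   1   4  10  20  35  35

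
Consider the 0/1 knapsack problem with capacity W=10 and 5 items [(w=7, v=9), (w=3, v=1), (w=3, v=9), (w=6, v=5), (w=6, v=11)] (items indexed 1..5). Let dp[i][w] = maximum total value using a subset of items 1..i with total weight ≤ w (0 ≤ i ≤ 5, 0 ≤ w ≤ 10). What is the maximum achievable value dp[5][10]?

20

i\w   0   1   2   3   4   5   6   7   8   9  10
  0   0   0   0   0   0   0   0   0   0   0   0
  1   0   0   0   0   0   0   0   9   9   9   9
  2   0   0   0   1   1   1   1   9   9   9  10
  3   0   0   0   9   9   9  10  10  10  10  18
  4   0   0   0   9   9   9  10  10  10  14  18
  5   0   0   0   9   9   9  11  11  11  20  20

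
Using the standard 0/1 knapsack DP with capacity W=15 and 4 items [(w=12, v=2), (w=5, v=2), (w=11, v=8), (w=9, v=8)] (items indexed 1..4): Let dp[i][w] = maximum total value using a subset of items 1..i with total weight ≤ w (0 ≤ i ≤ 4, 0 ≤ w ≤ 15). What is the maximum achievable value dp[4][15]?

10

i\w   0   1   2   3   4   5   6   7   8   9  10  11  12  13  14  15
  0   0   0   0   0   0   0   0   0   0   0   0   0   0   0   0   0
  1   0   0   0   0   0   0   0   0   0   0   0   0   2   2   2   2
  2   0   0   0   0   0   2   2   2   2   2   2   2   2   2   2   2
  3   0   0   0   0   0   2   2   2   2   2   2   8   8   8   8   8
  4   0   0   0   0   0   2   2   2   2   8   8   8   8   8  10  10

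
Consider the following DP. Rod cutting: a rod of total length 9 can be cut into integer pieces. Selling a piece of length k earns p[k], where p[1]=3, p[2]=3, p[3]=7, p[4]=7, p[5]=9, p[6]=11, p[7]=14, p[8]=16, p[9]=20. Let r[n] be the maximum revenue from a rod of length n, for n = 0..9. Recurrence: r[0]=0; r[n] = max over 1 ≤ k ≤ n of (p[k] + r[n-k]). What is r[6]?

18

   n    0    1    2    3    4    5    6    7    8    9
r[n]    0    3    6    9   12   15   18   21   24   27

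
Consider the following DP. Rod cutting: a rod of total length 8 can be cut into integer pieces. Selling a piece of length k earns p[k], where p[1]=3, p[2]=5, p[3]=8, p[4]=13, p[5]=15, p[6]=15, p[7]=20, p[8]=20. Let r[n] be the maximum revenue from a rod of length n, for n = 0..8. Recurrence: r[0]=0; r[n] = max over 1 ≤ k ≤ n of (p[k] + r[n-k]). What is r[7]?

22

   n    0    1    2    3    4    5    6    7    8
r[n]    0    3    6    9   13   16   19   22   26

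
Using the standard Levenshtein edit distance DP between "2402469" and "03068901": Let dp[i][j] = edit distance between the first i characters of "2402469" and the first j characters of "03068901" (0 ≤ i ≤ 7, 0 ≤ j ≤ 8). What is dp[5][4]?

   ''  0  3  0  6  8  9  0  1
''  0  1  2  3  4  5  6  7  8
 2  1  1  2  3  4  5  6  7  8
 4  2  2  2  3  4  5  6  7  8
 0  3  2  3  2  3  4  5  6  7
 2  4  3  3  3  3  4  5  6  7
 4  5  4  4  4  4  4  5  6  7
 6  6  5  5  5  4  5  5  6  7
 9  7  6  6  6  5  5  5  6  7

4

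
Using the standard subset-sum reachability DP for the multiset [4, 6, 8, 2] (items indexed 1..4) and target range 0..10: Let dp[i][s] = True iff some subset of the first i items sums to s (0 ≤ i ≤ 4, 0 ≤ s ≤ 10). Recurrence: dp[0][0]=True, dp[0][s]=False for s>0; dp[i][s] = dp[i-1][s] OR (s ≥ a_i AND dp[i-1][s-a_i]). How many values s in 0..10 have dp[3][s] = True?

i\s   0   1   2   3   4   5   6   7   8   9  10
  0   T   F   F   F   F   F   F   F   F   F   F
  1   T   F   F   F   T   F   F   F   F   F   F
  2   T   F   F   F   T   F   T   F   F   F   T
  3   T   F   F   F   T   F   T   F   T   F   T
  4   T   F   T   F   T   F   T   F   T   F   T

5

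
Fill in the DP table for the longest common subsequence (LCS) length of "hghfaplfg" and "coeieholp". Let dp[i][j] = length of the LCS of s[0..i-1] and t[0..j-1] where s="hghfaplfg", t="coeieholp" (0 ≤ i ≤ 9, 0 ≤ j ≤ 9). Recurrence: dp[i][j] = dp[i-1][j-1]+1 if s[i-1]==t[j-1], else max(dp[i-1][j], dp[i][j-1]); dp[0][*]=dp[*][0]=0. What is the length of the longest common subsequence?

2

   ''  c  o  e  i  e  h  o  l  p
''  0  0  0  0  0  0  0  0  0  0
 h  0  0  0  0  0  0  1  1  1  1
 g  0  0  0  0  0  0  1  1  1  1
 h  0  0  0  0  0  0  1  1  1  1
 f  0  0  0  0  0  0  1  1  1  1
 a  0  0  0  0  0  0  1  1  1  1
 p  0  0  0  0  0  0  1  1  1  2
 l  0  0  0  0  0  0  1  1  2  2
 f  0  0  0  0  0  0  1  1  2  2
 g  0  0  0  0  0  0  1  1  2  2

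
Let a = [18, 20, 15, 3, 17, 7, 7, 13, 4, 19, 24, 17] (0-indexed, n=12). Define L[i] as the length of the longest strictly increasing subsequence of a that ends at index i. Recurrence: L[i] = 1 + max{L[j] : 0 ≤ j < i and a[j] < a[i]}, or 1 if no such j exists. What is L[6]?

   i    0    1    2    3    4    5    6    7    8    9   10   11
a[i]   18   20   15    3   17    7    7   13    4   19   24   17
L[i]    1    2    1    1    2    2    2    3    2    4    5    4

2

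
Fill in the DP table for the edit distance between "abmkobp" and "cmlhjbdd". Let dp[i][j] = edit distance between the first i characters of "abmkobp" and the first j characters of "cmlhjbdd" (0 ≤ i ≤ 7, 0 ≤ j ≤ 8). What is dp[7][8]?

   ''  c  m  l  h  j  b  d  d
''  0  1  2  3  4  5  6  7  8
 a  1  1  2  3  4  5  6  7  8
 b  2  2  2  3  4  5  5  6  7
 m  3  3  2  3  4  5  6  6  7
 k  4  4  3  3  4  5  6  7  7
 o  5  5  4  4  4  5  6  7  8
 b  6  6  5  5  5  5  5  6  7
 p  7  7  6  6  6  6  6  6  7

7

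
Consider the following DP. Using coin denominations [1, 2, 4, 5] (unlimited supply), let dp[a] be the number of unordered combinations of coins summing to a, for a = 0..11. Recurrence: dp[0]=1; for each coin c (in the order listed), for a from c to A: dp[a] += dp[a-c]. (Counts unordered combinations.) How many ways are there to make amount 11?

19

after  coin     0     1     2     3     4     5     6     7     8     9    10    11
          1     1     1     1     1     1     1     1     1     1     1     1     1
          2     1     1     2     2     3     3     4     4     5     5     6     6
          4     1     1     2     2     4     4     6     6     9     9    12    12
          5     1     1     2     2     4     5     7     8    11    13    17    19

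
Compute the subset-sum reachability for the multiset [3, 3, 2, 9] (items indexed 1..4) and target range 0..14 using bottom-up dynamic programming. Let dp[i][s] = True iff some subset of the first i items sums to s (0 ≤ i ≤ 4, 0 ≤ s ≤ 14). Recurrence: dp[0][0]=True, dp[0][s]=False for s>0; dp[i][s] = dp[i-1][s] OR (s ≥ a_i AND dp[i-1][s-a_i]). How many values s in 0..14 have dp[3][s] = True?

6

i\s   0   1   2   3   4   5   6   7   8   9  10  11  12  13  14
  0   T   F   F   F   F   F   F   F   F   F   F   F   F   F   F
  1   T   F   F   T   F   F   F   F   F   F   F   F   F   F   F
  2   T   F   F   T   F   F   T   F   F   F   F   F   F   F   F
  3   T   F   T   T   F   T   T   F   T   F   F   F   F   F   F
  4   T   F   T   T   F   T   T   F   T   T   F   T   T   F   T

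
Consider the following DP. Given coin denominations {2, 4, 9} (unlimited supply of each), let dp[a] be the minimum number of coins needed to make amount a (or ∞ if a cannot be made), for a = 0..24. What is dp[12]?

3

 a  0  1  2  3  4  5  6  7  8  9 10 11 12 13 14 15 16 17 18 19 20 21 22 23 24
dp  0  -  1  -  1  -  2  -  2  1  3  2  3  2  4  3  4  3  2  4  3  4  3  5  4
(- denotes ∞ / unreachable)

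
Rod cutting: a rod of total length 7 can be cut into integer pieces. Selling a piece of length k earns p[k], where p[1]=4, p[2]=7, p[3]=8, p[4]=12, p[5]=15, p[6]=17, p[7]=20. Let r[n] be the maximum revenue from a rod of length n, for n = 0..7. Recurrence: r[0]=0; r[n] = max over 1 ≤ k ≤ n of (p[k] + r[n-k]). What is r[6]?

   n    0    1    2    3    4    5    6    7
r[n]    0    4    8   12   16   20   24   28

24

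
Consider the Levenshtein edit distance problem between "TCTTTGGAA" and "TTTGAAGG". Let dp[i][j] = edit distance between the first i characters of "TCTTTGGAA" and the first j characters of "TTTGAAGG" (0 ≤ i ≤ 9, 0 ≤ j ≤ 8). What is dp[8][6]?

   ''  T  T  T  G  A  A  G  G
''  0  1  2  3  4  5  6  7  8
 T  1  0  1  2  3  4  5  6  7
 C  2  1  1  2  3  4  5  6  7
 T  3  2  1  1  2  3  4  5  6
 T  4  3  2  1  2  3  4  5  6
 T  5  4  3  2  2  3  4  5  6
 G  6  5  4  3  2  3  4  4  5
 G  7  6  5  4  3  3  4  4  4
 A  8  7  6  5  4  3  3  4  5
 A  9  8  7  6  5  4  3  4  5

3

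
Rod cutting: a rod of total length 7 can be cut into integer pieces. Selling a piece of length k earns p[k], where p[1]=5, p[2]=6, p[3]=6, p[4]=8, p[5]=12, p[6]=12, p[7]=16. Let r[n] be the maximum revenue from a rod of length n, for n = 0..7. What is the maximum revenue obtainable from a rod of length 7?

   n    0    1    2    3    4    5    6    7
r[n]    0    5   10   15   20   25   30   35

35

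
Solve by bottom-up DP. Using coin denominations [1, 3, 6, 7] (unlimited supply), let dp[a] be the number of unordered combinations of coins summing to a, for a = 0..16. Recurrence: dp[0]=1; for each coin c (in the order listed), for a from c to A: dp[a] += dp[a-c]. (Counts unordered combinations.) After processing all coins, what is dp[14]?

14

after  coin     0     1     2     3     4     5     6     7     8     9    10    11    12    13    14    15    16
          1     1     1     1     1     1     1     1     1     1     1     1     1     1     1     1     1     1
          3     1     1     1     2     2     2     3     3     3     4     4     4     5     5     5     6     6
          6     1     1     1     2     2     2     4     4     4     6     6     6     9     9     9    12    12
          7     1     1     1     2     2     2     4     5     5     7     8     8    11    13    14    17    19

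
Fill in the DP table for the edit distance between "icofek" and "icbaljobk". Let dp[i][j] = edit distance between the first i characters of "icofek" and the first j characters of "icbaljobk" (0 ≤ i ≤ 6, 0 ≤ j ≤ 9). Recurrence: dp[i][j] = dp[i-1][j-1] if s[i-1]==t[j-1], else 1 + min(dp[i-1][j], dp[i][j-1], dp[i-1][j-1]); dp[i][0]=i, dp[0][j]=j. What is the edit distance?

   ''  i  c  b  a  l  j  o  b  k
''  0  1  2  3  4  5  6  7  8  9
 i  1  0  1  2  3  4  5  6  7  8
 c  2  1  0  1  2  3  4  5  6  7
 o  3  2  1  1  2  3  4  4  5  6
 f  4  3  2  2  2  3  4  5  5  6
 e  5  4  3  3  3  3  4  5  6  6
 k  6  5  4  4  4  4  4  5  6  6

6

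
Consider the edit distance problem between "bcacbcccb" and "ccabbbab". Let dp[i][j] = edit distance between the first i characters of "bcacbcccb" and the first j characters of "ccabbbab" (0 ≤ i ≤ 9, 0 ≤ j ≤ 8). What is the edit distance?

   ''  c  c  a  b  b  b  a  b
''  0  1  2  3  4  5  6  7  8
 b  1  1  2  3  3  4  5  6  7
 c  2  1  1  2  3  4  5  6  7
 a  3  2  2  1  2  3  4  5  6
 c  4  3  2  2  2  3  4  5  6
 b  5  4  3  3  2  2  3  4  5
 c  6  5  4  4  3  3  3  4  5
 c  7  6  5  5  4  4  4  4  5
 c  8  7  6  6  5  5  5  5  5
 b  9  8  7  7  6  5  5  6  5

5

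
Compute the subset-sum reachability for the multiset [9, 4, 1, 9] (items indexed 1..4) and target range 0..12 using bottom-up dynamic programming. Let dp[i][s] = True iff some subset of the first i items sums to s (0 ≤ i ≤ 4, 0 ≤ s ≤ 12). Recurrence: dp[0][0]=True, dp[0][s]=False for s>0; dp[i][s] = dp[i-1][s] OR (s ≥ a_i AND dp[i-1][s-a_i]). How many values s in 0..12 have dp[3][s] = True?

6

i\s   0   1   2   3   4   5   6   7   8   9  10  11  12
  0   T   F   F   F   F   F   F   F   F   F   F   F   F
  1   T   F   F   F   F   F   F   F   F   T   F   F   F
  2   T   F   F   F   T   F   F   F   F   T   F   F   F
  3   T   T   F   F   T   T   F   F   F   T   T   F   F
  4   T   T   F   F   T   T   F   F   F   T   T   F   F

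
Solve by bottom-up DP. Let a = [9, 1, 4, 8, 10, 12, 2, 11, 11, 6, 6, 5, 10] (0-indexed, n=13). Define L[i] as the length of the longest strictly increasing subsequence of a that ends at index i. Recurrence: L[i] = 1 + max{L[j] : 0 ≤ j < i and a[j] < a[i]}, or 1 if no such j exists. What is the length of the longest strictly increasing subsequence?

5

   i    0    1    2    3    4    5    6    7    8    9   10   11   12
a[i]    9    1    4    8   10   12    2   11   11    6    6    5   10
L[i]    1    1    2    3    4    5    2    5    5    3    3    3    4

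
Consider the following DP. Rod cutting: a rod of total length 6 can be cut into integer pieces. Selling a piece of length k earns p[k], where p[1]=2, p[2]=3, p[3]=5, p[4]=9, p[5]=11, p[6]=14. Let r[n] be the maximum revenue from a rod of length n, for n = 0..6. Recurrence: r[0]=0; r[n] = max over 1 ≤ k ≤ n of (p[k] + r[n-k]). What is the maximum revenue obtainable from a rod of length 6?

14

   n    0    1    2    3    4    5    6
r[n]    0    2    4    6    9   11   14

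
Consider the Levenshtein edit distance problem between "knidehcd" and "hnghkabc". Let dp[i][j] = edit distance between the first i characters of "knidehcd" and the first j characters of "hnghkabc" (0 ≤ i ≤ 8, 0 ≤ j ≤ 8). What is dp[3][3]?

   ''  h  n  g  h  k  a  b  c
''  0  1  2  3  4  5  6  7  8
 k  1  1  2  3  4  4  5  6  7
 n  2  2  1  2  3  4  5  6  7
 i  3  3  2  2  3  4  5  6  7
 d  4  4  3  3  3  4  5  6  7
 e  5  5  4  4  4  4  5  6  7
 h  6  5  5  5  4  5  5  6  7
 c  7  6  6  6  5  5  6  6  6
 d  8  7  7  7  6  6  6  7  7

2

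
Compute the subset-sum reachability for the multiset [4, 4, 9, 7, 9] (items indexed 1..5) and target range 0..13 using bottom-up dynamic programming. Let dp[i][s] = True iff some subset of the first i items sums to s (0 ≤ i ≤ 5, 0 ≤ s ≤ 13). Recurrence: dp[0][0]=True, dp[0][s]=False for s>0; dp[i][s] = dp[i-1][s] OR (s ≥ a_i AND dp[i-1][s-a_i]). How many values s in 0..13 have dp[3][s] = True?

i\s   0   1   2   3   4   5   6   7   8   9  10  11  12  13
  0   T   F   F   F   F   F   F   F   F   F   F   F   F   F
  1   T   F   F   F   T   F   F   F   F   F   F   F   F   F
  2   T   F   F   F   T   F   F   F   T   F   F   F   F   F
  3   T   F   F   F   T   F   F   F   T   T   F   F   F   T
  4   T   F   F   F   T   F   F   T   T   T   F   T   F   T
  5   T   F   F   F   T   F   F   T   T   T   F   T   F   T

5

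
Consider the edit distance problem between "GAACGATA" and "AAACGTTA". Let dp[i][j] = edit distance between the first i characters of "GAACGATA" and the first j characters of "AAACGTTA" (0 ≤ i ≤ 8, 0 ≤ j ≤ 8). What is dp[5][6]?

   ''  A  A  A  C  G  T  T  A
''  0  1  2  3  4  5  6  7  8
 G  1  1  2  3  4  4  5  6  7
 A  2  1  1  2  3  4  5  6  6
 A  3  2  1  1  2  3  4  5  6
 C  4  3  2  2  1  2  3  4  5
 G  5  4  3  3  2  1  2  3  4
 A  6  5  4  3  3  2  2  3  3
 T  7  6  5  4  4  3  2  2  3
 A  8  7  6  5  5  4  3  3  2

2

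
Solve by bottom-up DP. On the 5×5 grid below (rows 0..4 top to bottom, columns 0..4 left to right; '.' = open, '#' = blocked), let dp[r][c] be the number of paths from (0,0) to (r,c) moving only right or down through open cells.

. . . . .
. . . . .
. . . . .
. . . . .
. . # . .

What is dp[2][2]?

r\c   0   1   2   3   4
  0   1   1   1   1   1
  1   1   2   3   4   5
  2   1   3   6  10  15
  3   1   4  10  20  35
  4   1   5   0  20  55

6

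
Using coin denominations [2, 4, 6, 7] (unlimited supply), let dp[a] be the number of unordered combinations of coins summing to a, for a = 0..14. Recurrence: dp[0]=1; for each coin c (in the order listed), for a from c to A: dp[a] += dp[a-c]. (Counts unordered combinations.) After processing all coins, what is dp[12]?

7

after  coin     0     1     2     3     4     5     6     7     8     9    10    11    12    13    14
          2     1     0     1     0     1     0     1     0     1     0     1     0     1     0     1
          4     1     0     1     0     2     0     2     0     3     0     3     0     4     0     4
          6     1     0     1     0     2     0     3     0     4     0     5     0     7     0     8
          7     1     0     1     0     2     0     3     1     4     1     5     2     7     3     9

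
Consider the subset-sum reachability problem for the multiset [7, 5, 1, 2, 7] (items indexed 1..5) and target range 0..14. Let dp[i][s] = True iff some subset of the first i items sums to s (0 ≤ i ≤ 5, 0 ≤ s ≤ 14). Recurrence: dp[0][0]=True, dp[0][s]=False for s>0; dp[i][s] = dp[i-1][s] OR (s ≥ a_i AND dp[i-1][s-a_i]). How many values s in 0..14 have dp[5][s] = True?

i\s   0   1   2   3   4   5   6   7   8   9  10  11  12  13  14
  0   T   F   F   F   F   F   F   F   F   F   F   F   F   F   F
  1   T   F   F   F   F   F   F   T   F   F   F   F   F   F   F
  2   T   F   F   F   F   T   F   T   F   F   F   F   T   F   F
  3   T   T   F   F   F   T   T   T   T   F   F   F   T   T   F
  4   T   T   T   T   F   T   T   T   T   T   T   F   T   T   T
  5   T   T   T   T   F   T   T   T   T   T   T   F   T   T   T

13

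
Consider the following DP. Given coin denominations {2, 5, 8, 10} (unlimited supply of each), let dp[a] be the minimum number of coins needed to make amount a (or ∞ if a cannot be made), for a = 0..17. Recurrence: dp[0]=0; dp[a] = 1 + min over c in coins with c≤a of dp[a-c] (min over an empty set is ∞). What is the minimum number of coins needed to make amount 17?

3

 a  0  1  2  3  4  5  6  7  8  9 10 11 12 13 14 15 16 17
dp  0  -  1  -  2  1  3  2  1  3  1  4  2  2  3  2  2  3
(- denotes ∞ / unreachable)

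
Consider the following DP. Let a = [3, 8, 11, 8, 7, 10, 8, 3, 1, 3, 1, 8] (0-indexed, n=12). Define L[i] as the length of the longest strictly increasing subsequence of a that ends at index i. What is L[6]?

   i    0    1    2    3    4    5    6    7    8    9   10   11
a[i]    3    8   11    8    7   10    8    3    1    3    1    8
L[i]    1    2    3    2    2    3    3    1    1    2    1    3

3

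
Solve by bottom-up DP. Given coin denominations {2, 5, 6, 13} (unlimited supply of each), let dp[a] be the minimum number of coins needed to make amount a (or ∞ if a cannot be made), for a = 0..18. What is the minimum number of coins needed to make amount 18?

 a  0  1  2  3  4  5  6  7  8  9 10 11 12 13 14 15 16 17 18
dp  0  -  1  -  2  1  1  2  2  3  2  2  2  1  3  2  3  3  2
(- denotes ∞ / unreachable)

2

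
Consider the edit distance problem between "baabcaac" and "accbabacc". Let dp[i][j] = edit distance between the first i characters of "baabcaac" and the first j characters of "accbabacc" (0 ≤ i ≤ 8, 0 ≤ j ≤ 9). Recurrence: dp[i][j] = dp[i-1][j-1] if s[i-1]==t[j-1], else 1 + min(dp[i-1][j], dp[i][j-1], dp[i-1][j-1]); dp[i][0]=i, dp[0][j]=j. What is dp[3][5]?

   ''  a  c  c  b  a  b  a  c  c
''  0  1  2  3  4  5  6  7  8  9
 b  1  1  2  3  3  4  5  6  7  8
 a  2  1  2  3  4  3  4  5  6  7
 a  3  2  2  3  4  4  4  4  5  6
 b  4  3  3  3  3  4  4  5  5  6
 c  5  4  3  3  4  4  5  5  5  5
 a  6  5  4  4  4  4  5  5  6  6
 a  7  6  5  5  5  4  5  5  6  7
 c  8  7  6  5  6  5  5  6  5  6

4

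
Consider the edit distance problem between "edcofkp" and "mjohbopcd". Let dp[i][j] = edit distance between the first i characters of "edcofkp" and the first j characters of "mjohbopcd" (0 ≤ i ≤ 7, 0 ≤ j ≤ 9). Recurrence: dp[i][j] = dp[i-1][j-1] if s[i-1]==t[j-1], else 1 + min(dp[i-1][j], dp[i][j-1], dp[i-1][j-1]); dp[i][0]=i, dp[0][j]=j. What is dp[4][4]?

   ''  m  j  o  h  b  o  p  c  d
''  0  1  2  3  4  5  6  7  8  9
 e  1  1  2  3  4  5  6  7  8  9
 d  2  2  2  3  4  5  6  7  8  8
 c  3  3  3  3  4  5  6  7  7  8
 o  4  4  4  3  4  5  5  6  7  8
 f  5  5  5  4  4  5  6  6  7  8
 k  6  6  6  5  5  5  6  7  7  8
 p  7  7  7  6  6  6  6  6  7  8

4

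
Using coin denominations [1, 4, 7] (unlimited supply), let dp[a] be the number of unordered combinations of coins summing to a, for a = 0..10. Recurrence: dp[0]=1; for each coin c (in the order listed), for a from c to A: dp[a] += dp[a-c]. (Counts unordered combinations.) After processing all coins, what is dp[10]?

4

after  coin     0     1     2     3     4     5     6     7     8     9    10
          1     1     1     1     1     1     1     1     1     1     1     1
          4     1     1     1     1     2     2     2     2     3     3     3
          7     1     1     1     1     2     2     2     3     4     4     4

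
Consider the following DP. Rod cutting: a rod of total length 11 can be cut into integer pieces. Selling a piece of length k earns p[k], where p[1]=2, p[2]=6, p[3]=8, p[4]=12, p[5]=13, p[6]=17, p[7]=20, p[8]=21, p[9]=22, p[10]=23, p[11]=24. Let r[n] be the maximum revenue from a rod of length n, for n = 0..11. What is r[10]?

   n    0    1    2    3    4    5    6    7    8    9   10   11
r[n]    0    2    6    8   12   14   18   20   24   26   30   32

30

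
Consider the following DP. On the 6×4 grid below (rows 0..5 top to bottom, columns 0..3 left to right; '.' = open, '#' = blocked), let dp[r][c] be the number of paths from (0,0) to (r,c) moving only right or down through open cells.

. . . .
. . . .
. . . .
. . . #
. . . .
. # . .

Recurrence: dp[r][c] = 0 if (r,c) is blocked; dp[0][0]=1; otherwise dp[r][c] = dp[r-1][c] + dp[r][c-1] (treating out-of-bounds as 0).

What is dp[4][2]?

r\c   0   1   2   3
  0   1   1   1   1
  1   1   2   3   4
  2   1   3   6  10
  3   1   4  10   0
  4   1   5  15  15
  5   1   0  15  30

15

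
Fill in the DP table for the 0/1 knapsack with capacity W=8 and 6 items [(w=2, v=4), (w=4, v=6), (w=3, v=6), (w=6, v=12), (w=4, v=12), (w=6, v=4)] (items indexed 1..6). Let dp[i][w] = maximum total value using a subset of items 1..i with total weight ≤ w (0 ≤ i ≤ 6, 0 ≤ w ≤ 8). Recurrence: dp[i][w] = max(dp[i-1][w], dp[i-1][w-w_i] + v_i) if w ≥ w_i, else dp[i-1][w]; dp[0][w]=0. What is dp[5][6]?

16

i\w   0   1   2   3   4   5   6   7   8
  0   0   0   0   0   0   0   0   0   0
  1   0   0   4   4   4   4   4   4   4
  2   0   0   4   4   6   6  10  10  10
  3   0   0   4   6   6  10  10  12  12
  4   0   0   4   6   6  10  12  12  16
  5   0   0   4   6  12  12  16  18  18
  6   0   0   4   6  12  12  16  18  18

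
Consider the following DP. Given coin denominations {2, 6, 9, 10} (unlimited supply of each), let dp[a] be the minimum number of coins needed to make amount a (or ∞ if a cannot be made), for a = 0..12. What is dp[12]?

2

 a  0  1  2  3  4  5  6  7  8  9 10 11 12
dp  0  -  1  -  2  -  1  -  2  1  1  2  2
(- denotes ∞ / unreachable)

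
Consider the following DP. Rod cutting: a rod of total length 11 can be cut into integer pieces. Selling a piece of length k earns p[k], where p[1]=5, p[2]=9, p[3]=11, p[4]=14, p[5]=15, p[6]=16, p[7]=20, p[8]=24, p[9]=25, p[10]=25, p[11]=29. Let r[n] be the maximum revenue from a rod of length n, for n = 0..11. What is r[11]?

   n    0    1    2    3    4    5    6    7    8    9   10   11
r[n]    0    5   10   15   20   25   30   35   40   45   50   55

55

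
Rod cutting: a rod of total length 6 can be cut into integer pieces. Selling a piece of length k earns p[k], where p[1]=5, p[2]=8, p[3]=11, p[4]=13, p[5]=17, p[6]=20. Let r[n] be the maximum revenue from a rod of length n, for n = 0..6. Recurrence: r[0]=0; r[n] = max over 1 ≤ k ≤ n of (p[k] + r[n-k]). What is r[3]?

   n    0    1    2    3    4    5    6
r[n]    0    5   10   15   20   25   30

15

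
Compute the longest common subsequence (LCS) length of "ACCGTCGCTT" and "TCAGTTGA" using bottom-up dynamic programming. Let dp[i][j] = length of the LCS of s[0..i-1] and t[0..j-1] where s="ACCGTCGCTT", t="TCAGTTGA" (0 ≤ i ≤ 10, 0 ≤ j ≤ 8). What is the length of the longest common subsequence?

5

   ''  T  C  A  G  T  T  G  A
''  0  0  0  0  0  0  0  0  0
 A  0  0  0  1  1  1  1  1  1
 C  0  0  1  1  1  1  1  1  1
 C  0  0  1  1  1  1  1  1  1
 G  0  0  1  1  2  2  2  2  2
 T  0  1  1  1  2  3  3  3  3
 C  0  1  2  2  2  3  3  3  3
 G  0  1  2  2  3  3  3  4  4
 C  0  1  2  2  3  3  3  4  4
 T  0  1  2  2  3  4  4  4  4
 T  0  1  2  2  3  4  5  5  5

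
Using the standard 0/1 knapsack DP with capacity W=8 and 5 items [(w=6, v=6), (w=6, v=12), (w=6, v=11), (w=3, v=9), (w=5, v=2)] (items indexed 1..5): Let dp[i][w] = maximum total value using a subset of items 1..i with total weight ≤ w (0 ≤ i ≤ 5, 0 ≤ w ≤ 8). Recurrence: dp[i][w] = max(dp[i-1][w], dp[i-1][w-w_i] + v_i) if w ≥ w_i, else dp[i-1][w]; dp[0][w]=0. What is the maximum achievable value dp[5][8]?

12

i\w   0   1   2   3   4   5   6   7   8
  0   0   0   0   0   0   0   0   0   0
  1   0   0   0   0   0   0   6   6   6
  2   0   0   0   0   0   0  12  12  12
  3   0   0   0   0   0   0  12  12  12
  4   0   0   0   9   9   9  12  12  12
  5   0   0   0   9   9   9  12  12  12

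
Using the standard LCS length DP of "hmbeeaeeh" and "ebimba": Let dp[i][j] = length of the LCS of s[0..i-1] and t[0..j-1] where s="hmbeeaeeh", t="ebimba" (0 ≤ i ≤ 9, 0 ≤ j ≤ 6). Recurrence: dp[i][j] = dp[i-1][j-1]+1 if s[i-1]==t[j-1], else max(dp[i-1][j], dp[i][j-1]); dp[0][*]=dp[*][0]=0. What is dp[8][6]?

   ''  e  b  i  m  b  a
''  0  0  0  0  0  0  0
 h  0  0  0  0  0  0  0
 m  0  0  0  0  1  1  1
 b  0  0  1  1  1  2  2
 e  0  1  1  1  1  2  2
 e  0  1  1  1  1  2  2
 a  0  1  1  1  1  2  3
 e  0  1  1  1  1  2  3
 e  0  1  1  1  1  2  3
 h  0  1  1  1  1  2  3

3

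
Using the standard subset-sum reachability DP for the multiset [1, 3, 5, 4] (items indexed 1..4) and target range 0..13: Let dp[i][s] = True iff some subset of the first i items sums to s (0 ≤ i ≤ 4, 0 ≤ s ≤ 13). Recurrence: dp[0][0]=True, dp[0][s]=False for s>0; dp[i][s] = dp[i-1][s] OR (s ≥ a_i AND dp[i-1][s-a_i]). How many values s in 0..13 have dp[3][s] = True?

i\s   0   1   2   3   4   5   6   7   8   9  10  11  12  13
  0   T   F   F   F   F   F   F   F   F   F   F   F   F   F
  1   T   T   F   F   F   F   F   F   F   F   F   F   F   F
  2   T   T   F   T   T   F   F   F   F   F   F   F   F   F
  3   T   T   F   T   T   T   T   F   T   T   F   F   F   F
  4   T   T   F   T   T   T   T   T   T   T   T   F   T   T

8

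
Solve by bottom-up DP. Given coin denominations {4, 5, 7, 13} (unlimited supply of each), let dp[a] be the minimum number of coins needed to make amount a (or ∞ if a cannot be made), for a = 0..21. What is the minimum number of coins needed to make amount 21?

 a  0  1  2  3  4  5  6  7  8  9 10 11 12 13 14 15 16 17 18 19 20 21
dp  0  -  -  -  1  1  -  1  2  2  2  2  2  1  2  3  3  2  2  3  2  3
(- denotes ∞ / unreachable)

3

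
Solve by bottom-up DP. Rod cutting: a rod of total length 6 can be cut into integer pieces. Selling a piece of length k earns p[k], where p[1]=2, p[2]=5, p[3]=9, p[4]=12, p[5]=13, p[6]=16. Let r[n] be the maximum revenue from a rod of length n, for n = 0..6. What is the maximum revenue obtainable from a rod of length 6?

   n    0    1    2    3    4    5    6
r[n]    0    2    5    9   12   14   18

18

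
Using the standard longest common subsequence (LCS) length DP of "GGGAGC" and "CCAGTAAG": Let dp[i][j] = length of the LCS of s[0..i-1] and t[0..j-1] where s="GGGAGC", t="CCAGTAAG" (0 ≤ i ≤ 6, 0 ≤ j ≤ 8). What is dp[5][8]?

3

   ''  C  C  A  G  T  A  A  G
''  0  0  0  0  0  0  0  0  0
 G  0  0  0  0  1  1  1  1  1
 G  0  0  0  0  1  1  1  1  2
 G  0  0  0  0  1  1  1  1  2
 A  0  0  0  1  1  1  2  2  2
 G  0  0  0  1  2  2  2  2  3
 C  0  1  1  1  2  2  2  2  3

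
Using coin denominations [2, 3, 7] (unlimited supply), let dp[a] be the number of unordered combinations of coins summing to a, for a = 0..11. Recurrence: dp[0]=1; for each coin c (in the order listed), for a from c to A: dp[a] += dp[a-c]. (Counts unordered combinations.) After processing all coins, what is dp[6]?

after  coin     0     1     2     3     4     5     6     7     8     9    10    11
          2     1     0     1     0     1     0     1     0     1     0     1     0
          3     1     0     1     1     1     1     2     1     2     2     2     2
          7     1     0     1     1     1     1     2     2     2     3     3     3

2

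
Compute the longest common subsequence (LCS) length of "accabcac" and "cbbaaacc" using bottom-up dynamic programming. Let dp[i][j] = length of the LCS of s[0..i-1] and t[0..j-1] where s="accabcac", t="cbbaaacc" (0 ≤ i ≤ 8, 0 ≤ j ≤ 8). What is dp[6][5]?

2

   ''  c  b  b  a  a  a  c  c
''  0  0  0  0  0  0  0  0  0
 a  0  0  0  0  1  1  1  1  1
 c  0  1  1  1  1  1  1  2  2
 c  0  1  1  1  1  1  1  2  3
 a  0  1  1  1  2  2  2  2  3
 b  0  1  2  2  2  2  2  2  3
 c  0  1  2  2  2  2  2  3  3
 a  0  1  2  2  3  3  3  3  3
 c  0  1  2  2  3  3  3  4  4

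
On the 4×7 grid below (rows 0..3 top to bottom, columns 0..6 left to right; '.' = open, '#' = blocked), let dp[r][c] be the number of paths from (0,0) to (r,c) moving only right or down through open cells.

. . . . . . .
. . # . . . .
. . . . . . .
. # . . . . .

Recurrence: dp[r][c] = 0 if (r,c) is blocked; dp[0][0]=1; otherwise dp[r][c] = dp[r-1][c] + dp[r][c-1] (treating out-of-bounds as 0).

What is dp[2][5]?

r\c   0   1   2   3   4   5   6
  0   1   1   1   1   1   1   1
  1   1   2   0   1   2   3   4
  2   1   3   3   4   6   9  13
  3   1   0   3   7  13  22  35

9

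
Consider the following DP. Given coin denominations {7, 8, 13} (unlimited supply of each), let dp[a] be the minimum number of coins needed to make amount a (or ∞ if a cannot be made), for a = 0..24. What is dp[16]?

2

 a  0  1  2  3  4  5  6  7  8  9 10 11 12 13 14 15 16 17 18 19 20 21 22 23 24
dp  0  -  -  -  -  -  -  1  1  -  -  -  -  1  2  2  2  -  -  -  2  2  3  3  3
(- denotes ∞ / unreachable)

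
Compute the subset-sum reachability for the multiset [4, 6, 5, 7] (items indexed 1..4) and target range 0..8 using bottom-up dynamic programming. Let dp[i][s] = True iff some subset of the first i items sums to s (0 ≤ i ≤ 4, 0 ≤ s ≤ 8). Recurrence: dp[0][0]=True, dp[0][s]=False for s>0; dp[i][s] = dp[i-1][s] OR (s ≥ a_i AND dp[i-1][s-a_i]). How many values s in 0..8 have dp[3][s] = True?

i\s   0   1   2   3   4   5   6   7   8
  0   T   F   F   F   F   F   F   F   F
  1   T   F   F   F   T   F   F   F   F
  2   T   F   F   F   T   F   T   F   F
  3   T   F   F   F   T   T   T   F   F
  4   T   F   F   F   T   T   T   T   F

4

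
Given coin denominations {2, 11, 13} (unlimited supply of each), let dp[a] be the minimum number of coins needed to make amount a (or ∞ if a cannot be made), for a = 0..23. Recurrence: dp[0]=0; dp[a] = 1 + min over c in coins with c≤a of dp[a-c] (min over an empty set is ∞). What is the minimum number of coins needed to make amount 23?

6

 a  0  1  2  3  4  5  6  7  8  9 10 11 12 13 14 15 16 17 18 19 20 21 22 23
dp  0  -  1  -  2  -  3  -  4  -  5  1  6  1  7  2  8  3  9  4 10  5  2  6
(- denotes ∞ / unreachable)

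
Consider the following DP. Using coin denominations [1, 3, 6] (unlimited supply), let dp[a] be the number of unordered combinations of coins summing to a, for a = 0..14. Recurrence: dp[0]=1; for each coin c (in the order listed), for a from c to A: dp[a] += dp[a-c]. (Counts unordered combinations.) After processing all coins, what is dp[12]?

9

after  coin     0     1     2     3     4     5     6     7     8     9    10    11    12    13    14
          1     1     1     1     1     1     1     1     1     1     1     1     1     1     1     1
          3     1     1     1     2     2     2     3     3     3     4     4     4     5     5     5
          6     1     1     1     2     2     2     4     4     4     6     6     6     9     9     9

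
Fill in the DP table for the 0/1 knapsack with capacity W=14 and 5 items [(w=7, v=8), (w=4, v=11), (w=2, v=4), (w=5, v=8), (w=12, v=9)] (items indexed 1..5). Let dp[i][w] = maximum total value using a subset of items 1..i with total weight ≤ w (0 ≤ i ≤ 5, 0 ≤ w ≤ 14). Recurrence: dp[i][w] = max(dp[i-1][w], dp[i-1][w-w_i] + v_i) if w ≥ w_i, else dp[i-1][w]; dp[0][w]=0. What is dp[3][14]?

23

i\w   0   1   2   3   4   5   6   7   8   9  10  11  12  13  14
  0   0   0   0   0   0   0   0   0   0   0   0   0   0   0   0
  1   0   0   0   0   0   0   0   8   8   8   8   8   8   8   8
  2   0   0   0   0  11  11  11  11  11  11  11  19  19  19  19
  3   0   0   4   4  11  11  15  15  15  15  15  19  19  23  23
  4   0   0   4   4  11  11  15  15  15  19  19  23  23  23  23
  5   0   0   4   4  11  11  15  15  15  19  19  23  23  23  23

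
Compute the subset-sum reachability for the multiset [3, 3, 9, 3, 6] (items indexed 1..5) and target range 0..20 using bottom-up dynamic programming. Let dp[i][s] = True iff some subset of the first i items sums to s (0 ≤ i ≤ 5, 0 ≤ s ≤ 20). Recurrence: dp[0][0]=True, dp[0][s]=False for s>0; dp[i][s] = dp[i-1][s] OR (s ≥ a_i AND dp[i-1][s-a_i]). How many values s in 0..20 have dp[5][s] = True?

7

i\s   0   1   2   3   4   5   6   7   8   9  10  11  12  13  14  15  16  17  18  19  20
  0   T   F   F   F   F   F   F   F   F   F   F   F   F   F   F   F   F   F   F   F   F
  1   T   F   F   T   F   F   F   F   F   F   F   F   F   F   F   F   F   F   F   F   F
  2   T   F   F   T   F   F   T   F   F   F   F   F   F   F   F   F   F   F   F   F   F
  3   T   F   F   T   F   F   T   F   F   T   F   F   T   F   F   T   F   F   F   F   F
  4   T   F   F   T   F   F   T   F   F   T   F   F   T   F   F   T   F   F   T   F   F
  5   T   F   F   T   F   F   T   F   F   T   F   F   T   F   F   T   F   F   T   F   F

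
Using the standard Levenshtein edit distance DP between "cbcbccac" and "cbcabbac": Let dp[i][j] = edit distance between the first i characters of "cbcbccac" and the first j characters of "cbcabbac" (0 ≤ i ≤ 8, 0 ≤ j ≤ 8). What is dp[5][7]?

3

   ''  c  b  c  a  b  b  a  c
''  0  1  2  3  4  5  6  7  8
 c  1  0  1  2  3  4  5  6  7
 b  2  1  0  1  2  3  4  5  6
 c  3  2  1  0  1  2  3  4  5
 b  4  3  2  1  1  1  2  3  4
 c  5  4  3  2  2  2  2  3  3
 c  6  5  4  3  3  3  3  3  3
 a  7  6  5  4  3  4  4  3  4
 c  8  7  6  5  4  4  5  4  3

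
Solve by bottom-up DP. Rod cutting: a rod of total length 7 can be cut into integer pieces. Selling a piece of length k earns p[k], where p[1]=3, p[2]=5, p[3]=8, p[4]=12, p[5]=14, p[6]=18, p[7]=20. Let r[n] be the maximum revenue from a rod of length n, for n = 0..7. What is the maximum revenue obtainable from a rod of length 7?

   n    0    1    2    3    4    5    6    7
r[n]    0    3    6    9   12   15   18   21

21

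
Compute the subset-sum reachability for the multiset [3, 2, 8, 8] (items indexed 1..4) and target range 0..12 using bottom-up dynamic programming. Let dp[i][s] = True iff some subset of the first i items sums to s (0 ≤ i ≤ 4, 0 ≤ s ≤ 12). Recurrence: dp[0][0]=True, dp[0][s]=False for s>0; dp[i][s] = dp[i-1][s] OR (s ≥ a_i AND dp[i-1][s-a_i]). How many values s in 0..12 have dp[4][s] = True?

7

i\s   0   1   2   3   4   5   6   7   8   9  10  11  12
  0   T   F   F   F   F   F   F   F   F   F   F   F   F
  1   T   F   F   T   F   F   F   F   F   F   F   F   F
  2   T   F   T   T   F   T   F   F   F   F   F   F   F
  3   T   F   T   T   F   T   F   F   T   F   T   T   F
  4   T   F   T   T   F   T   F   F   T   F   T   T   F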